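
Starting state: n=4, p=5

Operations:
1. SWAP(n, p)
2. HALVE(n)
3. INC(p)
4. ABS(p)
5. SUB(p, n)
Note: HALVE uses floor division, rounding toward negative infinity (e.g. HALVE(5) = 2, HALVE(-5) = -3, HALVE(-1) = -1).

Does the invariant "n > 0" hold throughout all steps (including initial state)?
Yes

The invariant holds at every step.

State at each step:
Initial: n=4, p=5
After step 1: n=5, p=4
After step 2: n=2, p=4
After step 3: n=2, p=5
After step 4: n=2, p=5
After step 5: n=2, p=3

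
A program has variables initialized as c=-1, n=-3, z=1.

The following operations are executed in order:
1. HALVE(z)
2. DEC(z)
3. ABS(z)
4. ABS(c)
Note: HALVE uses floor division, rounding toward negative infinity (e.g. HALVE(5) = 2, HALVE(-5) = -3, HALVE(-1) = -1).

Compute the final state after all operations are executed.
{c: 1, n: -3, z: 1}

Step-by-step execution:
Initial: c=-1, n=-3, z=1
After step 1 (HALVE(z)): c=-1, n=-3, z=0
After step 2 (DEC(z)): c=-1, n=-3, z=-1
After step 3 (ABS(z)): c=-1, n=-3, z=1
After step 4 (ABS(c)): c=1, n=-3, z=1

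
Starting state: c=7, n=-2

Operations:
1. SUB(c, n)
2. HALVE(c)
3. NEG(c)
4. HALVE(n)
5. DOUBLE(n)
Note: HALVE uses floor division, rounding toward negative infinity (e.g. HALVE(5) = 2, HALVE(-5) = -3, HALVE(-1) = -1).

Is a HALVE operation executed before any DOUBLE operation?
Yes

First HALVE: step 2
First DOUBLE: step 5
Since 2 < 5, HALVE comes first.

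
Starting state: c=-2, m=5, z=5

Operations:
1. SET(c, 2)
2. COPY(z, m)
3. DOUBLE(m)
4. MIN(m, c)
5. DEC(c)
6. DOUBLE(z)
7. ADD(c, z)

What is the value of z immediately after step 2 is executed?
z = 5

Tracing z through execution:
Initial: z = 5
After step 1 (SET(c, 2)): z = 5
After step 2 (COPY(z, m)): z = 5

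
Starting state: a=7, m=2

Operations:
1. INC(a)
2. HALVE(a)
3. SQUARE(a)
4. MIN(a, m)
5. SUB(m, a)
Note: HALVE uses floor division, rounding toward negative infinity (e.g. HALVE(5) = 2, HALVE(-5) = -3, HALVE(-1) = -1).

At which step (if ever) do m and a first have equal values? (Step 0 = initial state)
Step 4

m and a first become equal after step 4.

Comparing values at each step:
Initial: m=2, a=7
After step 1: m=2, a=8
After step 2: m=2, a=4
After step 3: m=2, a=16
After step 4: m=2, a=2 ← equal!
After step 5: m=0, a=2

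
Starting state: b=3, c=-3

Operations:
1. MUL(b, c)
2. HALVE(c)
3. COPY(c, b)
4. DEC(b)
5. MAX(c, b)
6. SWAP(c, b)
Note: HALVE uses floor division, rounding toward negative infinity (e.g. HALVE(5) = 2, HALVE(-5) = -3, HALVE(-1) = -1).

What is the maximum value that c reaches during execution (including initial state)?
-2

Values of c at each step:
Initial: c = -3
After step 1: c = -3
After step 2: c = -2 ← maximum
After step 3: c = -9
After step 4: c = -9
After step 5: c = -9
After step 6: c = -10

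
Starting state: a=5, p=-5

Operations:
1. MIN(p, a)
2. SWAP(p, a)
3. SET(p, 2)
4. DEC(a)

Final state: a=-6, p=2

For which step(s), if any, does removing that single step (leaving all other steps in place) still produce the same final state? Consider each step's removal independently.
Step(s) 1

Testing removal of each single step:
Without step 1: final = a=-6, p=2 (same)
Without step 2: final = a=4, p=2 (different)
Without step 3: final = a=-6, p=5 (different)
Without step 4: final = a=-5, p=2 (different)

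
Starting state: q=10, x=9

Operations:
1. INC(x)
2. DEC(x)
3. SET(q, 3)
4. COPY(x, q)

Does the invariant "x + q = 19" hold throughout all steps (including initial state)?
No, violated after step 1

The invariant is violated after step 1.

State at each step:
Initial: q=10, x=9
After step 1: q=10, x=10
After step 2: q=10, x=9
After step 3: q=3, x=9
After step 4: q=3, x=3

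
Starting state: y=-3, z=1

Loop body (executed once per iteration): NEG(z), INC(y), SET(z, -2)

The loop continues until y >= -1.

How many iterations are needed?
2

Tracing iterations:
Initial: y=-3, z=1
After iteration 1: y=-2, z=-2
After iteration 2: y=-1, z=-2
y >= -1 now holds, so the loop exits after 2 iterations.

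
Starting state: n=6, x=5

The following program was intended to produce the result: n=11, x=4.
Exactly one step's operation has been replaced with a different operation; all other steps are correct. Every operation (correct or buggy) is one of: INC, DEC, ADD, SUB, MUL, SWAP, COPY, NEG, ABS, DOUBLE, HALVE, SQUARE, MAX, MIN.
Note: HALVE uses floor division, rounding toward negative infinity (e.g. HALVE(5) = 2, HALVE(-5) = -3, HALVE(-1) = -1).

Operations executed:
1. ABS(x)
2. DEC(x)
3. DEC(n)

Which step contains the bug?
Step 1

Trace with buggy code:
Initial: n=6, x=5
After step 1: n=6, x=5
After step 2: n=6, x=4
After step 3: n=5, x=4
Actual final n=5, x=4 ≠ expected n=11, x=4.
Step 1 is the only position where a single-operation replacement can produce the expected result.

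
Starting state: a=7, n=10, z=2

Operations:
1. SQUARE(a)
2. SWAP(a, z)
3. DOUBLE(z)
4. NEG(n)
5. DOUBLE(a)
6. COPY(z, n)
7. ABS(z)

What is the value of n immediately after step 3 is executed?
n = 10

Tracing n through execution:
Initial: n = 10
After step 1 (SQUARE(a)): n = 10
After step 2 (SWAP(a, z)): n = 10
After step 3 (DOUBLE(z)): n = 10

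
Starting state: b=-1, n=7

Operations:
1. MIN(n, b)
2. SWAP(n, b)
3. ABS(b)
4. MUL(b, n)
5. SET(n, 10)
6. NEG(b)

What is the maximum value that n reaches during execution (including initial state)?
10

Values of n at each step:
Initial: n = 7
After step 1: n = -1
After step 2: n = -1
After step 3: n = -1
After step 4: n = -1
After step 5: n = 10 ← maximum
After step 6: n = 10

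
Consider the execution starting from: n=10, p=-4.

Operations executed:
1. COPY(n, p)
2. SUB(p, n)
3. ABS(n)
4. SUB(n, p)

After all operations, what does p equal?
p = 0

Tracing execution:
Step 1: COPY(n, p) → p = -4
Step 2: SUB(p, n) → p = 0
Step 3: ABS(n) → p = 0
Step 4: SUB(n, p) → p = 0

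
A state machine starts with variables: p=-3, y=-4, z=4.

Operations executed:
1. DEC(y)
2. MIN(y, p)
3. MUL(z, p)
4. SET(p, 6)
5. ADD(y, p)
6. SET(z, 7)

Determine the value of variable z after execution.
z = 7

Tracing execution:
Step 1: DEC(y) → z = 4
Step 2: MIN(y, p) → z = 4
Step 3: MUL(z, p) → z = -12
Step 4: SET(p, 6) → z = -12
Step 5: ADD(y, p) → z = -12
Step 6: SET(z, 7) → z = 7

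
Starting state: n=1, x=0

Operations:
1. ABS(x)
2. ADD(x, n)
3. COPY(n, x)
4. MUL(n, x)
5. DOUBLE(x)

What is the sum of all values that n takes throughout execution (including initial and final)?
6

Values of n at each step:
Initial: n = 1
After step 1: n = 1
After step 2: n = 1
After step 3: n = 1
After step 4: n = 1
After step 5: n = 1
Sum = 1 + 1 + 1 + 1 + 1 + 1 = 6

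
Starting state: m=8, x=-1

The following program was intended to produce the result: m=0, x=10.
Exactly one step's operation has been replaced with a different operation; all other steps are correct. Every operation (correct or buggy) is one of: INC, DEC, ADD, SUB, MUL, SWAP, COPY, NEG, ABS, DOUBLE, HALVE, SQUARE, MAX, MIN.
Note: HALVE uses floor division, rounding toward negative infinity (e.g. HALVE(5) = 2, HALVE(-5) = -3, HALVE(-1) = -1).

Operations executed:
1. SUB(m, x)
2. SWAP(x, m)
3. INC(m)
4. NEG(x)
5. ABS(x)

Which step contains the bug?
Step 4

Trace with buggy code:
Initial: m=8, x=-1
After step 1: m=9, x=-1
After step 2: m=-1, x=9
After step 3: m=0, x=9
After step 4: m=0, x=-9
After step 5: m=0, x=9
Actual final m=0, x=9 ≠ expected m=0, x=10.
Step 4 is the only position where a single-operation replacement can produce the expected result.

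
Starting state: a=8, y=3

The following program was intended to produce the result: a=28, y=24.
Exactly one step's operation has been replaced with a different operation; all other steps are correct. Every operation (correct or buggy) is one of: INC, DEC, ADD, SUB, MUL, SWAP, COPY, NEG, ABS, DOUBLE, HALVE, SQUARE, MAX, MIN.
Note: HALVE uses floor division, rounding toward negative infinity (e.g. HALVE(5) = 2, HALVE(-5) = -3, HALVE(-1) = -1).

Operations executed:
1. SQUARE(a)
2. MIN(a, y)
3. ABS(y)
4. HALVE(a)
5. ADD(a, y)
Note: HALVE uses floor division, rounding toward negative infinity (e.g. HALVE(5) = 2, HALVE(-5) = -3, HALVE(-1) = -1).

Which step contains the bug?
Step 1

Trace with buggy code:
Initial: a=8, y=3
After step 1: a=64, y=3
After step 2: a=3, y=3
After step 3: a=3, y=3
After step 4: a=1, y=3
After step 5: a=4, y=3
Actual final a=4, y=3 ≠ expected a=28, y=24.
Step 1 is the only position where a single-operation replacement can produce the expected result.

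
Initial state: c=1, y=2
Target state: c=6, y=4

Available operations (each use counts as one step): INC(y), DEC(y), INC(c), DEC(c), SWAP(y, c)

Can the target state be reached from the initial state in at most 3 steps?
No

The target state cannot be reached within 3 steps.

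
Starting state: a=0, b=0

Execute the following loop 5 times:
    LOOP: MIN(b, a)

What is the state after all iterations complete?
a=0, b=0

Iteration trace:
Start: a=0, b=0
After iteration 1: a=0, b=0
After iteration 2: a=0, b=0
After iteration 3: a=0, b=0
After iteration 4: a=0, b=0
After iteration 5: a=0, b=0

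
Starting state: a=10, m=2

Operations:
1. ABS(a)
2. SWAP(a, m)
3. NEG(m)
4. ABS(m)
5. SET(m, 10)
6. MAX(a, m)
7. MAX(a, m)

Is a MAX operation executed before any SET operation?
No

First MAX: step 6
First SET: step 5
Since 6 > 5, SET comes first.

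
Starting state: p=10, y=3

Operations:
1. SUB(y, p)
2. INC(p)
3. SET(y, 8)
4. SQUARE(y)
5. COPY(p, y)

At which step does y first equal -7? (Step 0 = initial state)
Step 1

Tracing y:
Initial: y = 3
After step 1: y = -7 ← first occurrence
After step 2: y = -7
After step 3: y = 8
After step 4: y = 64
After step 5: y = 64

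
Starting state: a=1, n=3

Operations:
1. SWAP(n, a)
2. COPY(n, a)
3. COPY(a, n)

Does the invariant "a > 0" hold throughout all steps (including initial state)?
Yes

The invariant holds at every step.

State at each step:
Initial: a=1, n=3
After step 1: a=3, n=1
After step 2: a=3, n=3
After step 3: a=3, n=3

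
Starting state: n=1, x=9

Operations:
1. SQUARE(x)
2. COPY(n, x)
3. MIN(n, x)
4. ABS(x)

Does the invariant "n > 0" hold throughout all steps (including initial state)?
Yes

The invariant holds at every step.

State at each step:
Initial: n=1, x=9
After step 1: n=1, x=81
After step 2: n=81, x=81
After step 3: n=81, x=81
After step 4: n=81, x=81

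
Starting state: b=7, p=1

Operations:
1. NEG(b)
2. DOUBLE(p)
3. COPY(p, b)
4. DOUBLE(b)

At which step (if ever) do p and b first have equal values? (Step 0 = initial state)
Step 3

p and b first become equal after step 3.

Comparing values at each step:
Initial: p=1, b=7
After step 1: p=1, b=-7
After step 2: p=2, b=-7
After step 3: p=-7, b=-7 ← equal!
After step 4: p=-7, b=-14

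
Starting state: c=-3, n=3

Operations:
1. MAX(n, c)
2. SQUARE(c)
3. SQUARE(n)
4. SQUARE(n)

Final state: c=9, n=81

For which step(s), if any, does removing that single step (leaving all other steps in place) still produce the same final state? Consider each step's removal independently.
Step(s) 1

Testing removal of each single step:
Without step 1: final = c=9, n=81 (same)
Without step 2: final = c=-3, n=81 (different)
Without step 3: final = c=9, n=9 (different)
Without step 4: final = c=9, n=9 (different)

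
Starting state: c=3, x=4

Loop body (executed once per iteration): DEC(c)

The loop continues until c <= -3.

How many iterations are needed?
6

Tracing iterations:
Initial: c=3, x=4
After iteration 1: c=2, x=4
After iteration 2: c=1, x=4
After iteration 3: c=0, x=4
After iteration 4: c=-1, x=4
After iteration 5: c=-2, x=4
After iteration 6: c=-3, x=4
c <= -3 now holds, so the loop exits after 6 iterations.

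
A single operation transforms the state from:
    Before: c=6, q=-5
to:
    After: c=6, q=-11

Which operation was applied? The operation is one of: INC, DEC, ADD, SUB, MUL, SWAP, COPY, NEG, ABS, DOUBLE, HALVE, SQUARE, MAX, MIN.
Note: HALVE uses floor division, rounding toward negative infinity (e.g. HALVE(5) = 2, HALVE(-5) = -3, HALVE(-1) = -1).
SUB(q, c)

Analyzing the change:
Before: c=6, q=-5
After: c=6, q=-11
Variable q changed from -5 to -11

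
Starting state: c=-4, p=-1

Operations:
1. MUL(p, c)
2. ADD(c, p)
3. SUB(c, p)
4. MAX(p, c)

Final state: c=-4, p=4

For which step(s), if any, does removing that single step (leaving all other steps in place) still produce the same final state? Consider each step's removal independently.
Step(s) 4

Testing removal of each single step:
Without step 1: final = c=-4, p=-1 (different)
Without step 2: final = c=-8, p=4 (different)
Without step 3: final = c=0, p=4 (different)
Without step 4: final = c=-4, p=4 (same)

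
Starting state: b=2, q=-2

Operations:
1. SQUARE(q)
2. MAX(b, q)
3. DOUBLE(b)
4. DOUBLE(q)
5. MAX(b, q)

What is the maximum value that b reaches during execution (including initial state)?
8

Values of b at each step:
Initial: b = 2
After step 1: b = 2
After step 2: b = 4
After step 3: b = 8 ← maximum
After step 4: b = 8
After step 5: b = 8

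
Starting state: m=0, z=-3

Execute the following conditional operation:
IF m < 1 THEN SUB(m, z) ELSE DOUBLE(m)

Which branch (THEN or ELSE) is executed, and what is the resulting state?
Branch: THEN, Final state: m=3, z=-3

Evaluating condition: m < 1
m = 0
Condition is True, so THEN branch executes
After SUB(m, z): m=3, z=-3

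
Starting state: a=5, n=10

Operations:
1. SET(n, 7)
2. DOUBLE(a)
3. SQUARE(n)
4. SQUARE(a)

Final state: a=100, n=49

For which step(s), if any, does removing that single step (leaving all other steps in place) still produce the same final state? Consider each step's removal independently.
None - removing any single step changes the final result

Testing removal of each single step:
Without step 1: final = a=100, n=100 (different)
Without step 2: final = a=25, n=49 (different)
Without step 3: final = a=100, n=7 (different)
Without step 4: final = a=10, n=49 (different)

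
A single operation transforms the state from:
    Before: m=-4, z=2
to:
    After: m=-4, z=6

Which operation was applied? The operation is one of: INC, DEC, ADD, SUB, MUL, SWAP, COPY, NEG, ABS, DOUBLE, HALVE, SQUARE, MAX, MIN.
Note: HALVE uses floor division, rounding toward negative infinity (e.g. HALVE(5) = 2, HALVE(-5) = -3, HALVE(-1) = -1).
SUB(z, m)

Analyzing the change:
Before: m=-4, z=2
After: m=-4, z=6
Variable z changed from 2 to 6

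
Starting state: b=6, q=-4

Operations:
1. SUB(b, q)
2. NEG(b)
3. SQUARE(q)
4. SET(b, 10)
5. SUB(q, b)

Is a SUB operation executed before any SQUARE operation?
Yes

First SUB: step 1
First SQUARE: step 3
Since 1 < 3, SUB comes first.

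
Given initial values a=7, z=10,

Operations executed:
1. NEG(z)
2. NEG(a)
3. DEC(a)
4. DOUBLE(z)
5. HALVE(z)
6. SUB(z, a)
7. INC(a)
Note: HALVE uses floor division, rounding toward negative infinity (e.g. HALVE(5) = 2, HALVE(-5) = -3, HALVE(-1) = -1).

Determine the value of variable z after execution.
z = -2

Tracing execution:
Step 1: NEG(z) → z = -10
Step 2: NEG(a) → z = -10
Step 3: DEC(a) → z = -10
Step 4: DOUBLE(z) → z = -20
Step 5: HALVE(z) → z = -10
Step 6: SUB(z, a) → z = -2
Step 7: INC(a) → z = -2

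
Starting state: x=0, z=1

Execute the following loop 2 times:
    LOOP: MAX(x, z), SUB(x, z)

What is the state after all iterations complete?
x=0, z=1

Iteration trace:
Start: x=0, z=1
After iteration 1: x=0, z=1
After iteration 2: x=0, z=1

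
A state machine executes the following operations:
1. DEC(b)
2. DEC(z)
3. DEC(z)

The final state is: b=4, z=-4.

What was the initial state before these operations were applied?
b=5, z=-2

Working backwards:
Final state: b=4, z=-4
Before step 3 (DEC(z)): b=4, z=-3
Before step 2 (DEC(z)): b=4, z=-2
Before step 1 (DEC(b)): b=5, z=-2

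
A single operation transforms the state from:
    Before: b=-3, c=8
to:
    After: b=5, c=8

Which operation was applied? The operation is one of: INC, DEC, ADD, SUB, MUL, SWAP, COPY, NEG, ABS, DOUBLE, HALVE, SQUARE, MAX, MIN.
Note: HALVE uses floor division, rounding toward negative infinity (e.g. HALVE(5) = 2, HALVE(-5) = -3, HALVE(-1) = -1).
ADD(b, c)

Analyzing the change:
Before: b=-3, c=8
After: b=5, c=8
Variable b changed from -3 to 5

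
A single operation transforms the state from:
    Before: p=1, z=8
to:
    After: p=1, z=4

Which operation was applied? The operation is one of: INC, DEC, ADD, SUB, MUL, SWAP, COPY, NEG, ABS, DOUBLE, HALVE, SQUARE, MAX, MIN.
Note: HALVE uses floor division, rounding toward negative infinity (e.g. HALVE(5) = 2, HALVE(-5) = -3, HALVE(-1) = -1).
HALVE(z)

Analyzing the change:
Before: p=1, z=8
After: p=1, z=4
Variable z changed from 8 to 4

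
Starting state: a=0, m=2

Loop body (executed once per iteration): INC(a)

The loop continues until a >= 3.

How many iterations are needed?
3

Tracing iterations:
Initial: a=0, m=2
After iteration 1: a=1, m=2
After iteration 2: a=2, m=2
After iteration 3: a=3, m=2
a >= 3 now holds, so the loop exits after 3 iterations.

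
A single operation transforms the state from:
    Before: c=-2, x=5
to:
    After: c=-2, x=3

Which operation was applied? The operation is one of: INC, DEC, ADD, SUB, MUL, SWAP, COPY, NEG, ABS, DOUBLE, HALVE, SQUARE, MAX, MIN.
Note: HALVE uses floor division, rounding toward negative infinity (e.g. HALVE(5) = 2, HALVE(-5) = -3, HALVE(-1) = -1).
ADD(x, c)

Analyzing the change:
Before: c=-2, x=5
After: c=-2, x=3
Variable x changed from 5 to 3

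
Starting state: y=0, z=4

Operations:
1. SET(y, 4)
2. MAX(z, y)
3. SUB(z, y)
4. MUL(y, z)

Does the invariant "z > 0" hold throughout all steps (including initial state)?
No, violated after step 3

The invariant is violated after step 3.

State at each step:
Initial: y=0, z=4
After step 1: y=4, z=4
After step 2: y=4, z=4
After step 3: y=4, z=0
After step 4: y=0, z=0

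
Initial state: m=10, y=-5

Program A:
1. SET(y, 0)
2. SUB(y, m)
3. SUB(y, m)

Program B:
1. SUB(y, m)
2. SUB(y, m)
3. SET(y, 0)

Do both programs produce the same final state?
No

Program A final state: m=10, y=-20
Program B final state: m=10, y=0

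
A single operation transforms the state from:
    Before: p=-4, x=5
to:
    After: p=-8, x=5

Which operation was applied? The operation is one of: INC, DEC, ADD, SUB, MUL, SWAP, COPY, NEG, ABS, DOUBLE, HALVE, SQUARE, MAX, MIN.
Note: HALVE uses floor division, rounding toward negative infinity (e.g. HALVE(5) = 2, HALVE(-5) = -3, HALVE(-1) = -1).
DOUBLE(p)

Analyzing the change:
Before: p=-4, x=5
After: p=-8, x=5
Variable p changed from -4 to -8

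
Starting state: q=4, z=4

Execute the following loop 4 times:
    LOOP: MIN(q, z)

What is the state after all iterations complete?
q=4, z=4

Iteration trace:
Start: q=4, z=4
After iteration 1: q=4, z=4
After iteration 2: q=4, z=4
After iteration 3: q=4, z=4
After iteration 4: q=4, z=4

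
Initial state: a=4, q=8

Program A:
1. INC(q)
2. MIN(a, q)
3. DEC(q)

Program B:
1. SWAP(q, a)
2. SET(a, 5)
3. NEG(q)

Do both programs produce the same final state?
No

Program A final state: a=4, q=8
Program B final state: a=5, q=-4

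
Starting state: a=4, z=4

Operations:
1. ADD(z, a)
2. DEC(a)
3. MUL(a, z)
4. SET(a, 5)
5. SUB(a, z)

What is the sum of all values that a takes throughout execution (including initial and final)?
37

Values of a at each step:
Initial: a = 4
After step 1: a = 4
After step 2: a = 3
After step 3: a = 24
After step 4: a = 5
After step 5: a = -3
Sum = 4 + 4 + 3 + 24 + 5 + -3 = 37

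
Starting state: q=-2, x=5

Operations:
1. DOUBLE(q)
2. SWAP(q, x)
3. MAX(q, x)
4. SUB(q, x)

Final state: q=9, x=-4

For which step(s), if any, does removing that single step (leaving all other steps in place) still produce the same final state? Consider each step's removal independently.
Step(s) 3

Testing removal of each single step:
Without step 1: final = q=7, x=-2 (different)
Without step 2: final = q=0, x=5 (different)
Without step 3: final = q=9, x=-4 (same)
Without step 4: final = q=5, x=-4 (different)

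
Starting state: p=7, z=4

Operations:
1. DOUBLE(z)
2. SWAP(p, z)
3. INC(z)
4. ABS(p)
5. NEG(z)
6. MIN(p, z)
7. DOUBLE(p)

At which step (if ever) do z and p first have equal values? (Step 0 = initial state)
Step 3

z and p first become equal after step 3.

Comparing values at each step:
Initial: z=4, p=7
After step 1: z=8, p=7
After step 2: z=7, p=8
After step 3: z=8, p=8 ← equal!
After step 4: z=8, p=8 ← equal!
After step 5: z=-8, p=8
After step 6: z=-8, p=-8 ← equal!
After step 7: z=-8, p=-16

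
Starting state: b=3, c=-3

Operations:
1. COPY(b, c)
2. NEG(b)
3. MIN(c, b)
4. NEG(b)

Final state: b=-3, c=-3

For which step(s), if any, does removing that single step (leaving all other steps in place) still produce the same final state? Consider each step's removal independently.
Step(s) 3

Testing removal of each single step:
Without step 1: final = b=3, c=-3 (different)
Without step 2: final = b=3, c=-3 (different)
Without step 3: final = b=-3, c=-3 (same)
Without step 4: final = b=3, c=-3 (different)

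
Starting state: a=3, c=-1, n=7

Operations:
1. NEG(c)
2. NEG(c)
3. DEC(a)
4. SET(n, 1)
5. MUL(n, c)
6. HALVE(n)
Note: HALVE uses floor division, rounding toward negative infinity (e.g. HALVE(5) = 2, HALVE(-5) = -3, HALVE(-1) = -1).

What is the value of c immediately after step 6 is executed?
c = -1

Tracing c through execution:
Initial: c = -1
After step 1 (NEG(c)): c = 1
After step 2 (NEG(c)): c = -1
After step 3 (DEC(a)): c = -1
After step 4 (SET(n, 1)): c = -1
After step 5 (MUL(n, c)): c = -1
After step 6 (HALVE(n)): c = -1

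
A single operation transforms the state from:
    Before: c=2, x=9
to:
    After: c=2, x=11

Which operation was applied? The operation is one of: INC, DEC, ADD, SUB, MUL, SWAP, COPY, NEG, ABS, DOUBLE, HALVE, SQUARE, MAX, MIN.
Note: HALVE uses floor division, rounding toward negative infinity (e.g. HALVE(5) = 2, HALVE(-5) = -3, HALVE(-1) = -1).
ADD(x, c)

Analyzing the change:
Before: c=2, x=9
After: c=2, x=11
Variable x changed from 9 to 11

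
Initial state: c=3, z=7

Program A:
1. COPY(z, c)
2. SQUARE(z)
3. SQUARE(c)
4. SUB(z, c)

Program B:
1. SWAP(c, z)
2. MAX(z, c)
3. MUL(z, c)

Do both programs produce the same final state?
No

Program A final state: c=9, z=0
Program B final state: c=7, z=49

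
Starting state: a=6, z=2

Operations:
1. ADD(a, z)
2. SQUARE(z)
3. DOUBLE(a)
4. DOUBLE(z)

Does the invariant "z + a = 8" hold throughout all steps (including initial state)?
No, violated after step 1

The invariant is violated after step 1.

State at each step:
Initial: a=6, z=2
After step 1: a=8, z=2
After step 2: a=8, z=4
After step 3: a=16, z=4
After step 4: a=16, z=8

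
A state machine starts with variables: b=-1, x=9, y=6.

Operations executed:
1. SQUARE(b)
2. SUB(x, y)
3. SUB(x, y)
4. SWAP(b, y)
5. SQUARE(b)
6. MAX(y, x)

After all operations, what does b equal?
b = 36

Tracing execution:
Step 1: SQUARE(b) → b = 1
Step 2: SUB(x, y) → b = 1
Step 3: SUB(x, y) → b = 1
Step 4: SWAP(b, y) → b = 6
Step 5: SQUARE(b) → b = 36
Step 6: MAX(y, x) → b = 36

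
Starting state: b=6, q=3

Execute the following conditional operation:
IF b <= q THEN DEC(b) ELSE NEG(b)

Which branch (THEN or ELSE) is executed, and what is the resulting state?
Branch: ELSE, Final state: b=-6, q=3

Evaluating condition: b <= q
b = 6, q = 3
Condition is False, so ELSE branch executes
After NEG(b): b=-6, q=3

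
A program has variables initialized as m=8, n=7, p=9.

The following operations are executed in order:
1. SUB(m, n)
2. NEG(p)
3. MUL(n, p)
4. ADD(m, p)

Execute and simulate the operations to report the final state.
{m: -8, n: -63, p: -9}

Step-by-step execution:
Initial: m=8, n=7, p=9
After step 1 (SUB(m, n)): m=1, n=7, p=9
After step 2 (NEG(p)): m=1, n=7, p=-9
After step 3 (MUL(n, p)): m=1, n=-63, p=-9
After step 4 (ADD(m, p)): m=-8, n=-63, p=-9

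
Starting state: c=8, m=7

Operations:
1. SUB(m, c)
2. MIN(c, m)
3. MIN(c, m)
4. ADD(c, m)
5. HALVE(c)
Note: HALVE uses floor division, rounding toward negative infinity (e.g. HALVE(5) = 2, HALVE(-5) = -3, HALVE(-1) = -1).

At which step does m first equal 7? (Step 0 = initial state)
Step 0

Tracing m:
Initial: m = 7 ← first occurrence
After step 1: m = -1
After step 2: m = -1
After step 3: m = -1
After step 4: m = -1
After step 5: m = -1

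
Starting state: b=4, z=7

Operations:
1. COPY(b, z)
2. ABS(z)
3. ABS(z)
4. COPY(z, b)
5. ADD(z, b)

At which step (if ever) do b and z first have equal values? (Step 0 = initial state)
Step 1

b and z first become equal after step 1.

Comparing values at each step:
Initial: b=4, z=7
After step 1: b=7, z=7 ← equal!
After step 2: b=7, z=7 ← equal!
After step 3: b=7, z=7 ← equal!
After step 4: b=7, z=7 ← equal!
After step 5: b=7, z=14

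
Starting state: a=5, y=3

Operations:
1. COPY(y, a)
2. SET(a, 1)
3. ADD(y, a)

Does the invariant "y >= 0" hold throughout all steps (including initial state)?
Yes

The invariant holds at every step.

State at each step:
Initial: a=5, y=3
After step 1: a=5, y=5
After step 2: a=1, y=5
After step 3: a=1, y=6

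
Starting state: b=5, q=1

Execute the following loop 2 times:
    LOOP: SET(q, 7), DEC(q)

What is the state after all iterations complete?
b=5, q=6

Iteration trace:
Start: b=5, q=1
After iteration 1: b=5, q=6
After iteration 2: b=5, q=6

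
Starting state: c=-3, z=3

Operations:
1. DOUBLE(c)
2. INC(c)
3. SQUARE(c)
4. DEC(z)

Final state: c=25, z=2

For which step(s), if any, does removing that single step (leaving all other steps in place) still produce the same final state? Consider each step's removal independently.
None - removing any single step changes the final result

Testing removal of each single step:
Without step 1: final = c=4, z=2 (different)
Without step 2: final = c=36, z=2 (different)
Without step 3: final = c=-5, z=2 (different)
Without step 4: final = c=25, z=3 (different)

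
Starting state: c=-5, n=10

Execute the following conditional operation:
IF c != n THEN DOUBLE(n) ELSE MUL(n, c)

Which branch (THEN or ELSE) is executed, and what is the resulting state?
Branch: THEN, Final state: c=-5, n=20

Evaluating condition: c != n
c = -5, n = 10
Condition is True, so THEN branch executes
After DOUBLE(n): c=-5, n=20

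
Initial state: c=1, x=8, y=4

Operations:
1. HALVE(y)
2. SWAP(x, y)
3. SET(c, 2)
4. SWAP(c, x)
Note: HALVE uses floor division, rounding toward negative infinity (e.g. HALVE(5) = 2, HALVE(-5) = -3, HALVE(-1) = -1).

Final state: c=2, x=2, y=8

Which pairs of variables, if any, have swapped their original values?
None

Comparing initial and final values:
y: 4 → 8
x: 8 → 2
c: 1 → 2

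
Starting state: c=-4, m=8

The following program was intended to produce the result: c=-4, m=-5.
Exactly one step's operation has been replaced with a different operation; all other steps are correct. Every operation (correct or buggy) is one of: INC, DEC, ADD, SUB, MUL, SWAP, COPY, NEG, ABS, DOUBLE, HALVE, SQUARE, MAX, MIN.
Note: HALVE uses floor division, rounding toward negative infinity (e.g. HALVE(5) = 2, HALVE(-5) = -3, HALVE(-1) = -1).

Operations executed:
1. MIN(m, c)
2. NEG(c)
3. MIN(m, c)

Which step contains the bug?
Step 2

Trace with buggy code:
Initial: c=-4, m=8
After step 1: c=-4, m=-4
After step 2: c=4, m=-4
After step 3: c=4, m=-4
Actual final c=4, m=-4 ≠ expected c=-4, m=-5.
Step 2 is the only position where a single-operation replacement can produce the expected result.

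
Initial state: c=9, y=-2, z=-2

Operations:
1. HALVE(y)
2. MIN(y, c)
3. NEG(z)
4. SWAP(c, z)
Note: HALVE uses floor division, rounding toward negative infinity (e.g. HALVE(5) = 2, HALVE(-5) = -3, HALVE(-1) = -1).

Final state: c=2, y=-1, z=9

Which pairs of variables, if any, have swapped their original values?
None

Comparing initial and final values:
z: -2 → 9
y: -2 → -1
c: 9 → 2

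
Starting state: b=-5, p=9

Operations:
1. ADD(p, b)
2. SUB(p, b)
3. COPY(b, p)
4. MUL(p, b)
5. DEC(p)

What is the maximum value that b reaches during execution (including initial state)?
9

Values of b at each step:
Initial: b = -5
After step 1: b = -5
After step 2: b = -5
After step 3: b = 9 ← maximum
After step 4: b = 9
After step 5: b = 9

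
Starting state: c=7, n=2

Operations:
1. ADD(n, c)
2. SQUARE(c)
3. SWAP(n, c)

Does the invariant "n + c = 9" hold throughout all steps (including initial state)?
No, violated after step 1

The invariant is violated after step 1.

State at each step:
Initial: c=7, n=2
After step 1: c=7, n=9
After step 2: c=49, n=9
After step 3: c=9, n=49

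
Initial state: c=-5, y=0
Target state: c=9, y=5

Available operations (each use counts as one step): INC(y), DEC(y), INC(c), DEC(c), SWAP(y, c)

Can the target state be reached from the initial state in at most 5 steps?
No

The target state cannot be reached within 5 steps.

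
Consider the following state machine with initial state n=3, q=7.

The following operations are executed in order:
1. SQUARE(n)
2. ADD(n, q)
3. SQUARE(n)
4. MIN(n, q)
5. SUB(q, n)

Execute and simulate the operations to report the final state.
{n: 7, q: 0}

Step-by-step execution:
Initial: n=3, q=7
After step 1 (SQUARE(n)): n=9, q=7
After step 2 (ADD(n, q)): n=16, q=7
After step 3 (SQUARE(n)): n=256, q=7
After step 4 (MIN(n, q)): n=7, q=7
After step 5 (SUB(q, n)): n=7, q=0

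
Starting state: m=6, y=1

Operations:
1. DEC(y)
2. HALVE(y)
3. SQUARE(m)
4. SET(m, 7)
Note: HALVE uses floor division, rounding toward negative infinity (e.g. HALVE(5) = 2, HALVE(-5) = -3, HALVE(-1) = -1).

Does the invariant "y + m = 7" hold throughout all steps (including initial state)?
No, violated after step 1

The invariant is violated after step 1.

State at each step:
Initial: m=6, y=1
After step 1: m=6, y=0
After step 2: m=6, y=0
After step 3: m=36, y=0
After step 4: m=7, y=0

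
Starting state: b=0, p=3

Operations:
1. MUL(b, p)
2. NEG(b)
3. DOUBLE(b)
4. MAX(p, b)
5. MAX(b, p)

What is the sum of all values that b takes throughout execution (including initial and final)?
3

Values of b at each step:
Initial: b = 0
After step 1: b = 0
After step 2: b = 0
After step 3: b = 0
After step 4: b = 0
After step 5: b = 3
Sum = 0 + 0 + 0 + 0 + 0 + 3 = 3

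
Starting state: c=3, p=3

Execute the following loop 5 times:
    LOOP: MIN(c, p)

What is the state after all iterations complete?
c=3, p=3

Iteration trace:
Start: c=3, p=3
After iteration 1: c=3, p=3
After iteration 2: c=3, p=3
After iteration 3: c=3, p=3
After iteration 4: c=3, p=3
After iteration 5: c=3, p=3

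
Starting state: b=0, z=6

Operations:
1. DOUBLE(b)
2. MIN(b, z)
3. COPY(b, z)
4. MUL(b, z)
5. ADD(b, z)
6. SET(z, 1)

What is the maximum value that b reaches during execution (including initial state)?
42

Values of b at each step:
Initial: b = 0
After step 1: b = 0
After step 2: b = 0
After step 3: b = 6
After step 4: b = 36
After step 5: b = 42 ← maximum
After step 6: b = 42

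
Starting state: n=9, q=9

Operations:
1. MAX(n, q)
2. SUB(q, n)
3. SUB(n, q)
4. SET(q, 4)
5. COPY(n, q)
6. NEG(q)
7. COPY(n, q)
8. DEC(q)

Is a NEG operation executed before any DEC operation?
Yes

First NEG: step 6
First DEC: step 8
Since 6 < 8, NEG comes first.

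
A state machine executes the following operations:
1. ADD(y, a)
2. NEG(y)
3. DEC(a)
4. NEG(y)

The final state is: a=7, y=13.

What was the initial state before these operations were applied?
a=8, y=5

Working backwards:
Final state: a=7, y=13
Before step 4 (NEG(y)): a=7, y=-13
Before step 3 (DEC(a)): a=8, y=-13
Before step 2 (NEG(y)): a=8, y=13
Before step 1 (ADD(y, a)): a=8, y=5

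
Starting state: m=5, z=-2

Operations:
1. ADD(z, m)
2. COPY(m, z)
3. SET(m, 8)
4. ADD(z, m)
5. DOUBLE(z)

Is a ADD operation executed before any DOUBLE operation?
Yes

First ADD: step 1
First DOUBLE: step 5
Since 1 < 5, ADD comes first.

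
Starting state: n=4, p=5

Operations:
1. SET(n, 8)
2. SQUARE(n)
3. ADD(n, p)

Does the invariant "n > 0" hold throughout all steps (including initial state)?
Yes

The invariant holds at every step.

State at each step:
Initial: n=4, p=5
After step 1: n=8, p=5
After step 2: n=64, p=5
After step 3: n=69, p=5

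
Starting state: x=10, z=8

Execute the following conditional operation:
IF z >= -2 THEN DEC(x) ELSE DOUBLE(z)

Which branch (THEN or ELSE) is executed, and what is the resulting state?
Branch: THEN, Final state: x=9, z=8

Evaluating condition: z >= -2
z = 8
Condition is True, so THEN branch executes
After DEC(x): x=9, z=8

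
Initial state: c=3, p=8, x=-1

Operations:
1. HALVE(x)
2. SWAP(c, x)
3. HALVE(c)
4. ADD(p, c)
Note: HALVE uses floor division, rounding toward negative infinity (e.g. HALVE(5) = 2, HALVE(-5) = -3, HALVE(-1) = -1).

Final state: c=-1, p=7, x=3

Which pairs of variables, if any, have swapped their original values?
(c, x)

Comparing initial and final values:
c: 3 → -1
x: -1 → 3
p: 8 → 7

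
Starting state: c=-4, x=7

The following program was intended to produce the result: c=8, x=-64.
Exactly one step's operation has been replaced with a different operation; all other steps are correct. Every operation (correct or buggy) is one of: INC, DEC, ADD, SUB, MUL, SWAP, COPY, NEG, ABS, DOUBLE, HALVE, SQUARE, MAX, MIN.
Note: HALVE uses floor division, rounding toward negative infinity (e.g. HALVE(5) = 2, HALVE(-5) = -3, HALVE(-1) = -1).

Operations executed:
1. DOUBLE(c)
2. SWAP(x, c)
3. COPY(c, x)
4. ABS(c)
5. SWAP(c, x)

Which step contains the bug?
Step 5

Trace with buggy code:
Initial: c=-4, x=7
After step 1: c=-8, x=7
After step 2: c=7, x=-8
After step 3: c=-8, x=-8
After step 4: c=8, x=-8
After step 5: c=-8, x=8
Actual final c=-8, x=8 ≠ expected c=8, x=-64.
Step 5 is the only position where a single-operation replacement can produce the expected result.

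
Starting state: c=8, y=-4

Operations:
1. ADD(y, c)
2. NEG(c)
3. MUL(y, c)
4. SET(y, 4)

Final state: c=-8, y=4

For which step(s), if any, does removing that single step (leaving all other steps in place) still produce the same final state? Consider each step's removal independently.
Step(s) 1, 3

Testing removal of each single step:
Without step 1: final = c=-8, y=4 (same)
Without step 2: final = c=8, y=4 (different)
Without step 3: final = c=-8, y=4 (same)
Without step 4: final = c=-8, y=-32 (different)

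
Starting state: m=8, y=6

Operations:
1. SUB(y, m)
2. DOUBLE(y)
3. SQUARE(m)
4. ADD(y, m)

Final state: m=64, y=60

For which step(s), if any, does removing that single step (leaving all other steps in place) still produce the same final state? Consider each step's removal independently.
None - removing any single step changes the final result

Testing removal of each single step:
Without step 1: final = m=64, y=76 (different)
Without step 2: final = m=64, y=62 (different)
Without step 3: final = m=8, y=4 (different)
Without step 4: final = m=64, y=-4 (different)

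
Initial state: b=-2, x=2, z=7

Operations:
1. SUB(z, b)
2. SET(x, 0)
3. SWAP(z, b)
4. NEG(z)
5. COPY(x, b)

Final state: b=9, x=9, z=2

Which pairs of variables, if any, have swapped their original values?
None

Comparing initial and final values:
x: 2 → 9
b: -2 → 9
z: 7 → 2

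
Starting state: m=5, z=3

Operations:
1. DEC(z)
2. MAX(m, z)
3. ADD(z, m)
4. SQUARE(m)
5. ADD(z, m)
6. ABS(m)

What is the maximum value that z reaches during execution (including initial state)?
32

Values of z at each step:
Initial: z = 3
After step 1: z = 2
After step 2: z = 2
After step 3: z = 7
After step 4: z = 7
After step 5: z = 32 ← maximum
After step 6: z = 32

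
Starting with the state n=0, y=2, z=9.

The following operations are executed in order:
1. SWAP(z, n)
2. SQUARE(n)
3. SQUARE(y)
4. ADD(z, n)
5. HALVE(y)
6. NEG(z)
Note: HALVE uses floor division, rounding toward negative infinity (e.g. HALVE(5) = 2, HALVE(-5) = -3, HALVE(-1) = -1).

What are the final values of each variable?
{n: 81, y: 2, z: -81}

Step-by-step execution:
Initial: n=0, y=2, z=9
After step 1 (SWAP(z, n)): n=9, y=2, z=0
After step 2 (SQUARE(n)): n=81, y=2, z=0
After step 3 (SQUARE(y)): n=81, y=4, z=0
After step 4 (ADD(z, n)): n=81, y=4, z=81
After step 5 (HALVE(y)): n=81, y=2, z=81
After step 6 (NEG(z)): n=81, y=2, z=-81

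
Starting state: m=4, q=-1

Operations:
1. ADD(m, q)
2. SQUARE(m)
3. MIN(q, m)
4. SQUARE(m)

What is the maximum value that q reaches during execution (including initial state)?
-1

Values of q at each step:
Initial: q = -1 ← maximum
After step 1: q = -1
After step 2: q = -1
After step 3: q = -1
After step 4: q = -1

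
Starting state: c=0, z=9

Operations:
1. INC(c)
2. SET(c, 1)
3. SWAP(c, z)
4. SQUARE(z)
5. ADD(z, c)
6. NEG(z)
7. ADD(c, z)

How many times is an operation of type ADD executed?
2

Counting ADD operations:
Step 5: ADD(z, c) ← ADD
Step 7: ADD(c, z) ← ADD
Total: 2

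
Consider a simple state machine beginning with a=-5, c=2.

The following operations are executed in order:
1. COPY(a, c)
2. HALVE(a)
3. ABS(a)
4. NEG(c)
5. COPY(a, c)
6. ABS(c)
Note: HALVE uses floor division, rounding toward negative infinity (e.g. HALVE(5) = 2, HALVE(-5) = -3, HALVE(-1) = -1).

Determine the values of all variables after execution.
{a: -2, c: 2}

Step-by-step execution:
Initial: a=-5, c=2
After step 1 (COPY(a, c)): a=2, c=2
After step 2 (HALVE(a)): a=1, c=2
After step 3 (ABS(a)): a=1, c=2
After step 4 (NEG(c)): a=1, c=-2
After step 5 (COPY(a, c)): a=-2, c=-2
After step 6 (ABS(c)): a=-2, c=2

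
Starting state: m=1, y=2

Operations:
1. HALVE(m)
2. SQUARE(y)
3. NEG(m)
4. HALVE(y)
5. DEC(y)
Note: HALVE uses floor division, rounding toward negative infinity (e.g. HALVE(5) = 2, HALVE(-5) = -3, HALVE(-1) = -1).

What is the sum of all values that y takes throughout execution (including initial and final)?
15

Values of y at each step:
Initial: y = 2
After step 1: y = 2
After step 2: y = 4
After step 3: y = 4
After step 4: y = 2
After step 5: y = 1
Sum = 2 + 2 + 4 + 4 + 2 + 1 = 15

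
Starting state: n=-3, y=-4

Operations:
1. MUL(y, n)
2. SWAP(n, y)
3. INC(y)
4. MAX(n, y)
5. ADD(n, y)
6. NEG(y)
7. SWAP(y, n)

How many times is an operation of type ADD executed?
1

Counting ADD operations:
Step 5: ADD(n, y) ← ADD
Total: 1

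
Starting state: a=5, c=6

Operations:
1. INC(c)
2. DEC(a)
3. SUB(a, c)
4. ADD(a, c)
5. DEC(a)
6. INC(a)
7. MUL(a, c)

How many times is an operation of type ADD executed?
1

Counting ADD operations:
Step 4: ADD(a, c) ← ADD
Total: 1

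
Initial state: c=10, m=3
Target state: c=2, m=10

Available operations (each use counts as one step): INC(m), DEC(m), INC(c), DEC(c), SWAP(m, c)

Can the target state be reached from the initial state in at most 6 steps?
Yes

Path (2 steps): DEC(m) → SWAP(m, c)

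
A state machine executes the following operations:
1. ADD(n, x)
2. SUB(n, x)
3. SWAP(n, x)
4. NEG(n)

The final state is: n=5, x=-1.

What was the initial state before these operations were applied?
n=-1, x=-5

Working backwards:
Final state: n=5, x=-1
Before step 4 (NEG(n)): n=-5, x=-1
Before step 3 (SWAP(n, x)): n=-1, x=-5
Before step 2 (SUB(n, x)): n=-6, x=-5
Before step 1 (ADD(n, x)): n=-1, x=-5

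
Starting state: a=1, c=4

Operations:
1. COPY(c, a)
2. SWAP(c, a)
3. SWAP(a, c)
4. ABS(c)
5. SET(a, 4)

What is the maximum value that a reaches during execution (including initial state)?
4

Values of a at each step:
Initial: a = 1
After step 1: a = 1
After step 2: a = 1
After step 3: a = 1
After step 4: a = 1
After step 5: a = 4 ← maximum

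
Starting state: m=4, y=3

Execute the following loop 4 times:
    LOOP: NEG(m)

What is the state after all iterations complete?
m=4, y=3

Iteration trace:
Start: m=4, y=3
After iteration 1: m=-4, y=3
After iteration 2: m=4, y=3
After iteration 3: m=-4, y=3
After iteration 4: m=4, y=3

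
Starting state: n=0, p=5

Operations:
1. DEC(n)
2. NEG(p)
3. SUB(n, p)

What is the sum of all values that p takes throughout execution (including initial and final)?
0

Values of p at each step:
Initial: p = 5
After step 1: p = 5
After step 2: p = -5
After step 3: p = -5
Sum = 5 + 5 + -5 + -5 = 0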